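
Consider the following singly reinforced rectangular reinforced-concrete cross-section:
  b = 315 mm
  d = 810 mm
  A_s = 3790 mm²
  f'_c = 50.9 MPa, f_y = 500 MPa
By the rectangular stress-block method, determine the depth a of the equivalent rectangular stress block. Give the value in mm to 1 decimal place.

a ≈ 139.0 mm

T = A_s f_y = 3790 × 500 = 1895000 N = 1895 kN.
Setting C = 0.85 f'_c a b equal to T: a = 1895000/(0.85 × 50.9 × 315) = 139.0 mm.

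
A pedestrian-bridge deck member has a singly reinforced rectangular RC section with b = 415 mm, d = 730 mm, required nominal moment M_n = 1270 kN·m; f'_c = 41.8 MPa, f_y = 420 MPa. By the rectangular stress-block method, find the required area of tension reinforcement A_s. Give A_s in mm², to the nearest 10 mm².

A_s ≈ 4550 mm²

With M_n = 0.85 f'_c a b (d − a/2), solve the quadratic for a:
a = d − √(d² − 2M_n/(0.85 f'_c b)) = 730 − √(730² − 2 × 1270×10⁶/(0.85 × 41.8 × 415)) = 129.47 mm.
A_s = 0.85 f'_c a b / f_y = 0.85 × 41.8 × 129.47 × 415 / 420 = 4545.3 mm².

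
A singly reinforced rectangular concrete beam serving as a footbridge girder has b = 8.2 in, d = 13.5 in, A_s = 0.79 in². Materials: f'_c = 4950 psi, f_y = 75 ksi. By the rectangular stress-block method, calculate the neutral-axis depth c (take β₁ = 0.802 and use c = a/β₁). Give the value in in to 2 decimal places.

c ≈ 2.14 in

T = A_s f_y = 0.79 × 75 = 59.25 kips.
a = T/(0.85 f'_c b) = 59.25/(0.85 × 4.95 × 8.2) = 1.7173 in.
With β₁ = 0.802, c = a/β₁ = 1.7173/0.802 = 2.14 in.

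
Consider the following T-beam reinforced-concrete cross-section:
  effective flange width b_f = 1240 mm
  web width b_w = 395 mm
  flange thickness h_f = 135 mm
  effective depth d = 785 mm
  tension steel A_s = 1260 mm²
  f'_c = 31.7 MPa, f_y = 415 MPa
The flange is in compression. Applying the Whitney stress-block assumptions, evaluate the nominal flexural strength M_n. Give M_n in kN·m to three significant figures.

M_n ≈ 406 kN·m

Tension: T = A_s f_y = 1260 × 415 = 522900 N.
Try a within the flange: a = T/(0.85 f'_c b_f) = 522900/(0.85 × 31.7 × 1240) = 15.65 mm.
Since a = 15.65 ≤ h_f = 135 mm, the stress block lies entirely in the flange; analyse as a rectangular beam of width b_f.
M_n = T(d − a/2) = 522900 × (785 − 7.825) = 406.38 × 10⁶ N·mm.
M_n = 406.38 kN·m.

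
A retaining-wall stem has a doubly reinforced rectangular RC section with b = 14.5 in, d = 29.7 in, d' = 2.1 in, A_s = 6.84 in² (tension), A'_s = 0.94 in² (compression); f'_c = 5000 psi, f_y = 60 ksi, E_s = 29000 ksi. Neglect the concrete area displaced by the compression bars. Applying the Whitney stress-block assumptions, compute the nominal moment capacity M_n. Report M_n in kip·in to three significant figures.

Assume both steels yield.
a = (A_s − A'_s) f_y/(0.85 f'_c b) = (6.84 − 0.94) × 60/(0.85 × 5 × 14.5) = 5.744 in.
c = a/β₁ = 5.744/0.8 = 7.180 in; ε'_s = 0.003(c − d')/c = 0.0021 ≥ ε_y = 0.0021, so the compression steel yields.
M_n = (A_s − A'_s) f_y (d − a/2) + A'_s f_y (d − d') = 354 × (29.7 − 2.872) + 56.4 × (29.7 − 2.1) = 9497.1 + 1556.6 = 11053.7 kip·in.

M_n ≈ 11100 kip·in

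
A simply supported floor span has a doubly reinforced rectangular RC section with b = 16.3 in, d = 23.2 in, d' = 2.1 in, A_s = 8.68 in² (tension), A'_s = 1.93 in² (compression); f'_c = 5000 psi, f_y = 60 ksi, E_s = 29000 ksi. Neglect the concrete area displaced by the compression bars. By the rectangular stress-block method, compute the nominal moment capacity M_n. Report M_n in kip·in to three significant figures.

M_n ≈ 10700 kip·in

Assume both steels yield.
a = (A_s − A'_s) f_y/(0.85 f'_c b) = (8.68 − 1.93) × 60/(0.85 × 5 × 16.3) = 5.846 in.
c = a/β₁ = 5.846/0.8 = 7.308 in; ε'_s = 0.003(c − d')/c = 0.0021 ≥ ε_y = 0.0021, so the compression steel yields.
M_n = (A_s − A'_s) f_y (d − a/2) + A'_s f_y (d − d') = 405 × (23.2 − 2.923) + 115.8 × (23.2 − 2.1) = 8212.2 + 2443.4 = 10655.6 kip·in.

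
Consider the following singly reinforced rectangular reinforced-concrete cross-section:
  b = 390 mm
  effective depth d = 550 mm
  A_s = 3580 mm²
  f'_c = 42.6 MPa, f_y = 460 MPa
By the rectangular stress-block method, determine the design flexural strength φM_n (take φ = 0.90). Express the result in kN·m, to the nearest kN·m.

φM_n ≈ 729 kN·m

T = A_s f_y = 3580 × 460 = 1646800 N = 1646.8 kN.
From C = T: a = T/(0.85 f'_c b) = 1646800/(0.85 × 42.6 × 390) = 116.61 mm.
M_n = T(d − a/2) = 1646.8 kN × (550 − 58.305) mm = 809.72 kN·m.
φM_n = 0.90 × 809.72 = 728.75 kN·m.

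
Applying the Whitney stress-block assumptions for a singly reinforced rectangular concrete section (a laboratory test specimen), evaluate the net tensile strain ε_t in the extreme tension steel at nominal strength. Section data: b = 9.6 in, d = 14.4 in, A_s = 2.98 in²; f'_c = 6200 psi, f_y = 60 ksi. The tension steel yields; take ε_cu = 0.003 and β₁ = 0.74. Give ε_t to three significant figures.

ε_t ≈ 0.00605

a = A_s f_y/(0.85 f'_c b) = 3.534 in.
β₁ = 0.74, so c = a/β₁ = 3.534/0.74 = 4.776 in.
From the linear strain diagram with ε_cu = 0.003: ε_t = 0.003 (d − c)/c = 0.003 × (14.4 − 4.776)/4.776 = 0.00605.
Since ε_t ≥ 0.005, the section is tension-controlled.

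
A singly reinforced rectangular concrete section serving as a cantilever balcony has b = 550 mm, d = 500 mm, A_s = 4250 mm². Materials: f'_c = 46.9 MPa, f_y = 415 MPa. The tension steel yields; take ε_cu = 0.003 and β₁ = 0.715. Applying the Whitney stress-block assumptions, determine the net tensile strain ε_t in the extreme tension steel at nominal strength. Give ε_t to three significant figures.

ε_t ≈ 0.0103

a = A_s f_y/(0.85 f'_c b) = 80.44 mm.
β₁ = 0.715, so c = a/β₁ = 80.44/0.715 = 112.50 mm.
From the linear strain diagram with ε_cu = 0.003: ε_t = 0.003 (d − c)/c = 0.003 × (500 − 112.50)/112.50 = 0.0103.
Since ε_t ≥ 0.005, the section is tension-controlled.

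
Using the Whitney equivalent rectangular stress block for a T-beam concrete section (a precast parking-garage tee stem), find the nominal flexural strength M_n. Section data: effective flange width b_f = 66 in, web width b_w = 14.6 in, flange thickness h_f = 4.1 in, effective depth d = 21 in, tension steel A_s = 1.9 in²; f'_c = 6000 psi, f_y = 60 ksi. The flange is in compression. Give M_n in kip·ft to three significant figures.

Tension: T = A_s f_y = 1.9 × 60 = 114 kips.
Try a within the flange: a = T/(0.85 f'_c b_f) = 114/(0.85 × 6 × 66) = 0.339 in.
Since a = 0.339 ≤ h_f = 4.1 in, the stress block lies entirely in the flange; analyse as a rectangular beam of width b_f.
M_n = T(d − a/2) = 114 × (21 − 0.1695) = 2374.7 kip·in.
M_n = 2374.7/12 = 197.89 kip·ft.

M_n ≈ 198 kip·ft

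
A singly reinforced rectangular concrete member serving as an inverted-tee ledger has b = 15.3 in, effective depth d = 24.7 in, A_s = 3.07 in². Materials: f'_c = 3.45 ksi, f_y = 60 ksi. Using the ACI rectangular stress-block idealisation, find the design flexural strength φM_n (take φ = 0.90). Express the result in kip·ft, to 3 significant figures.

T = A_s f_y = 3.07 × 60 = 184.2 kips.
a = T/(0.85 f'_c b) = 184.2/(0.85 × 3.45 × 15.3) = 4.105 in.
M_n = T(d − a/2) = 184.2 × (24.7 − 2.0525) = 4171.7 kip·in = 4171.7/12 = 347.64 kip·ft.
φM_n = 0.90 × 347.64 = 312.88 kip·ft.

φM_n ≈ 313 kip·ft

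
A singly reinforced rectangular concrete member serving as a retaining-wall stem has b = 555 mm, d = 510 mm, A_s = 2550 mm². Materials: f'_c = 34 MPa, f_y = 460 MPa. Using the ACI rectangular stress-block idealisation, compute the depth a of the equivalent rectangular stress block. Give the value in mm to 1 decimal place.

a ≈ 73.1 mm

T = A_s f_y = 2550 × 460 = 1173000 N = 1173 kN.
Setting C = 0.85 f'_c a b equal to T: a = 1173000/(0.85 × 34 × 555) = 73.1 mm.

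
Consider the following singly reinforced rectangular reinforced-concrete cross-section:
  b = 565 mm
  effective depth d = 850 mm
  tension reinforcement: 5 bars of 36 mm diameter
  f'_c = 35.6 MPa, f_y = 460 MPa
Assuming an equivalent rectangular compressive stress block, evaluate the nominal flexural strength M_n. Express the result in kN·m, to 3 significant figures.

A_s = 5 × 1018 = 5090 mm².
T = A_s f_y = 5090 × 460 = 2341400 N = 2341.4 kN.
From C = T: a = T/(0.85 f'_c b) = 2341400/(0.85 × 35.6 × 565) = 136.95 mm.
M_n = T(d − a/2) = 2341.4 kN × (850 − 68.475) mm = 1829.86 kN·m.

M_n ≈ 1830 kN·m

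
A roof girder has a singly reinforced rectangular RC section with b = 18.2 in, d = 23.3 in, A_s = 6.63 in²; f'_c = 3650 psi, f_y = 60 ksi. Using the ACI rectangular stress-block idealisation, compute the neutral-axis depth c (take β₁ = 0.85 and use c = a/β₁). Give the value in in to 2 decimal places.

c ≈ 8.29 in

T = A_s f_y = 6.63 × 60 = 397.8 kips.
a = T/(0.85 f'_c b) = 397.8/(0.85 × 3.65 × 18.2) = 7.0450 in.
With β₁ = 0.85, c = a/β₁ = 7.0450/0.85 = 8.29 in.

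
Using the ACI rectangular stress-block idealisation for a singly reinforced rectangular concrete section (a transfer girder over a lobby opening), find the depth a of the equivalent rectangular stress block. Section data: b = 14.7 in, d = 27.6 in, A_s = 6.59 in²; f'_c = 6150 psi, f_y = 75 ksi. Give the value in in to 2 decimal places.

a ≈ 6.43 in

T = A_s f_y = 6.59 × 75 = 494.25 kips.
a = T/(0.85 f'_c b) = 494.25/(0.85 × 6.15 × 14.7) = 6.43 in.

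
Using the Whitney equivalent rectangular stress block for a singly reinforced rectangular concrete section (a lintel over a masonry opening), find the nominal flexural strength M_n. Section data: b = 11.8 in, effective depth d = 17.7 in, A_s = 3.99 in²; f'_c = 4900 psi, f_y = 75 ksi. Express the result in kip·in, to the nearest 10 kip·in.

M_n ≈ 4390 kip·in

T = A_s f_y = 3.99 × 75 = 299.25 kips.
a = T/(0.85 f'_c b) = 299.25/(0.85 × 4.9 × 11.8) = 6.089 in.
M_n = T(d − a/2) = 299.25 × (17.7 − 3.0445) = 4385.7 kip·in.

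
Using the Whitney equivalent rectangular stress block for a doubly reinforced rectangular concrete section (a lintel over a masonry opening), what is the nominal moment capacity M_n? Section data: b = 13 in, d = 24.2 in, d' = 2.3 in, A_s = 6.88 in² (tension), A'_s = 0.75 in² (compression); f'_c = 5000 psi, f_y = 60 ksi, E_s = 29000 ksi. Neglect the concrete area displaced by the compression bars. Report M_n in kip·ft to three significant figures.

Assume both steels yield.
a = (A_s − A'_s) f_y/(0.85 f'_c b) = (6.88 − 0.75) × 60/(0.85 × 5 × 13) = 6.657 in.
c = a/β₁ = 6.657/0.8 = 8.321 in; ε'_s = 0.003(c − d')/c = 0.0022 ≥ ε_y = 0.0021, so the compression steel yields.
M_n = (A_s − A'_s) f_y (d − a/2) + A'_s f_y (d − d') = 367.8 × (24.2 − 3.3285) + 45 × (24.2 − 2.3) = 7676.5 + 985.5 = 8662.0 kip·in = 8662.0/12 = 721.83 kip·ft.

M_n ≈ 722 kip·ft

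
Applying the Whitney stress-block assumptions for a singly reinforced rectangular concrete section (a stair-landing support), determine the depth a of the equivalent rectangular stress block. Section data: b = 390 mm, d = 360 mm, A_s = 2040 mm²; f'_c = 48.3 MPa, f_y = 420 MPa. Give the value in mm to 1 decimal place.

T = A_s f_y = 2040 × 420 = 856800 N = 856.8 kN.
Setting C = 0.85 f'_c a b equal to T: a = 856800/(0.85 × 48.3 × 390) = 53.5 mm.

a ≈ 53.5 mm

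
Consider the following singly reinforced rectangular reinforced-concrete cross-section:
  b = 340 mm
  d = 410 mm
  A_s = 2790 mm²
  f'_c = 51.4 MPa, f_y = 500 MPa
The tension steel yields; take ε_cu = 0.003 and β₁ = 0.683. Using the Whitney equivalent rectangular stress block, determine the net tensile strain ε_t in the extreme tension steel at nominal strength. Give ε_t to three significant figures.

a = A_s f_y/(0.85 f'_c b) = 93.91 mm.
β₁ = 0.683, so c = a/β₁ = 93.91/0.683 = 137.50 mm.
From the linear strain diagram with ε_cu = 0.003: ε_t = 0.003 (d − c)/c = 0.003 × (410 − 137.50)/137.50 = 0.00595.
Since ε_t ≥ 0.005, the section is tension-controlled.

ε_t ≈ 0.00595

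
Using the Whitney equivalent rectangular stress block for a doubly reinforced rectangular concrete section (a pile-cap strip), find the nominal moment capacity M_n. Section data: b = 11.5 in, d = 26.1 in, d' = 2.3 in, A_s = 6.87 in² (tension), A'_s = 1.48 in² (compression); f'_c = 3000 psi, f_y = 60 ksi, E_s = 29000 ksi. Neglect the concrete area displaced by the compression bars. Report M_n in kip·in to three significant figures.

M_n ≈ 8770 kip·in

Assume both steels yield.
a = (A_s − A'_s) f_y/(0.85 f'_c b) = (6.87 − 1.48) × 60/(0.85 × 3 × 11.5) = 11.028 in.
c = a/β₁ = 11.028/0.85 = 12.974 in; ε'_s = 0.003(c − d')/c = 0.0025 ≥ ε_y = 0.0021, so the compression steel yields.
M_n = (A_s − A'_s) f_y (d − a/2) + A'_s f_y (d − d') = 323.4 × (26.1 − 5.514) + 88.8 × (26.1 − 2.3) = 6657.5 + 2113.4 = 8770.9 kip·in.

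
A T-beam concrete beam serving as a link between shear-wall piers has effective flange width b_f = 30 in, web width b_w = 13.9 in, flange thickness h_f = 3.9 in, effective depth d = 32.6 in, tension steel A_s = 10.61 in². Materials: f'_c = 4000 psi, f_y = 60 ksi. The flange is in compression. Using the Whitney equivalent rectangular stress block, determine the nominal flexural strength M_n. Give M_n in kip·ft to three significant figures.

Tension: T = A_s f_y = 10.61 × 60 = 636.6 kips.
Try a within the flange: a = T/(0.85 f'_c b_f) = 636.6/(0.85 × 4 × 30) = 6.241 in.
a = 6.241 > h_f = 3.9 in: the block extends into the web. Split into flange-overhang and web parts.
C_f = 0.85 f'_c (b_f − b_w) h_f = 0.85 × 4 × (30 − 13.9) × 3.9 = 213.5 kips.
Remaining web compression depth: a_w = (T − C_f)/(0.85 f'_c b_w) = (636.6 − 213.5)/(0.85 × 4 × 13.9) = 8.953 in.
M_n = C_f(d − h_f/2) + (T − C_f)(d − a_w/2) = 213.5 × (32.6 − 1.95) + 423.1 × (32.6 − 4.4765) = 6543.8 + 11899.1 = 18442.9 kip·in.
M_n = 18442.9/12 = 1536.91 kip·ft.

M_n ≈ 1540 kip·ft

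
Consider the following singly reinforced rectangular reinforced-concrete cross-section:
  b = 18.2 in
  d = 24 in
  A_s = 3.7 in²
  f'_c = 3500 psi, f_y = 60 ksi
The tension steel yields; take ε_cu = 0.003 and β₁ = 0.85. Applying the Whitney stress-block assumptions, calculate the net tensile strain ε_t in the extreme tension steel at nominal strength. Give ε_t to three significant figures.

ε_t ≈ 0.0119

a = A_s f_y/(0.85 f'_c b) = 4.100 in.
β₁ = 0.85, so c = a/β₁ = 4.100/0.85 = 4.824 in.
From the linear strain diagram with ε_cu = 0.003: ε_t = 0.003 (d − c)/c = 0.003 × (24 − 4.824)/4.824 = 0.0119.
Since ε_t ≥ 0.005, the section is tension-controlled.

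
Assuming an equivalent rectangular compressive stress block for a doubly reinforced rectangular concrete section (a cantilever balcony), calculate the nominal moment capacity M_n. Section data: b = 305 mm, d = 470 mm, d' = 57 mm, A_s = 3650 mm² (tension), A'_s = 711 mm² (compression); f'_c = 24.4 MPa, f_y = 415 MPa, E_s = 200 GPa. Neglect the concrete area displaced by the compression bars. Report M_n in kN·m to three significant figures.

M_n ≈ 578 kN·m

Assume both tension and compression steel yield.
Net tension couple steel: A_s − A'_s = 2939 mm².
a = (A_s − A'_s) f_y / (0.85 f'_c b) = 1219685/(0.85 × 24.4 × 305) = 192.81 mm.
c = a/β₁ = 192.81/0.85 = 226.84 mm; ε'_s = 0.003(c − d')/c = 0.0022 ≥ f_y/E_s = 0.0021, so compression steel does yield.
M_n = (A_s − A'_s) f_y (d − a/2) + A'_s f_y (d − d') = [1219685 × (470 − 96.405) + 295065 × (470 − 57)] × 10⁻⁶ = 455.67 + 121.86 = 577.53 kN·m.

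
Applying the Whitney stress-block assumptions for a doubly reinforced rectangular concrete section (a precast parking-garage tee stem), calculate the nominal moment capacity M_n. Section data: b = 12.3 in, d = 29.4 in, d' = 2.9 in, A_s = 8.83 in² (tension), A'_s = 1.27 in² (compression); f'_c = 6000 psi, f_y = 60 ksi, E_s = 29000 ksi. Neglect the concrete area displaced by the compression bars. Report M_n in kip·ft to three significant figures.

Assume both steels yield.
a = (A_s − A'_s) f_y/(0.85 f'_c b) = (8.83 − 1.27) × 60/(0.85 × 6 × 12.3) = 7.231 in.
c = a/β₁ = 7.231/0.75 = 9.641 in; ε'_s = 0.003(c − d')/c = 0.0021 ≥ ε_y = 0.0021, so the compression steel yields.
M_n = (A_s − A'_s) f_y (d − a/2) + A'_s f_y (d − d') = 453.6 × (29.4 − 3.6155) + 76.2 × (29.4 − 2.9) = 11695.8 + 2019.3 = 13715.1 kip·in = 13715.1/12 = 1142.93 kip·ft.

M_n ≈ 1140 kip·ft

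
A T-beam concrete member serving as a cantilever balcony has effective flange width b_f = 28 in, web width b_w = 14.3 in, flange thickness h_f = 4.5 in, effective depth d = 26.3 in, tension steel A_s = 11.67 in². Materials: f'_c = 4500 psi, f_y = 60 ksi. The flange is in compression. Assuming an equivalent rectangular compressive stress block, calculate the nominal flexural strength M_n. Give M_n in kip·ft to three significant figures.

Tension: T = A_s f_y = 11.67 × 60 = 700.2 kips.
Try a within the flange: a = T/(0.85 f'_c b_f) = 700.2/(0.85 × 4.5 × 28) = 6.538 in.
a = 6.538 > h_f = 4.5 in: the block extends into the web. Split into flange-overhang and web parts.
C_f = 0.85 f'_c (b_f − b_w) h_f = 0.85 × 4.5 × (28 − 14.3) × 4.5 = 235.8 kips.
Remaining web compression depth: a_w = (T − C_f)/(0.85 f'_c b_w) = (700.2 − 235.8)/(0.85 × 4.5 × 14.3) = 8.490 in.
M_n = C_f(d − h_f/2) + (T − C_f)(d − a_w/2) = 235.8 × (26.3 − 2.25) + 464.4 × (26.3 − 4.245) = 5671.0 + 10242.3 = 15913.3 kip·in.
M_n = 15913.3/12 = 1326.11 kip·ft.

M_n ≈ 1330 kip·ft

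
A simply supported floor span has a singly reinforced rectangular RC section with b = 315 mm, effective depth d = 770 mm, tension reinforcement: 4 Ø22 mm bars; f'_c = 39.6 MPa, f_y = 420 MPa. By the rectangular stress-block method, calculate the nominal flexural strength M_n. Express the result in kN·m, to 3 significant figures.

M_n ≈ 472 kN·m

A_s = 4 × 380 = 1520 mm².
T = A_s f_y = 1520 × 420 = 638400 N = 638.4 kN.
From C = T: a = T/(0.85 f'_c b) = 638400/(0.85 × 39.6 × 315) = 60.21 mm.
M_n = T(d − a/2) = 638.4 kN × (770 − 30.105) mm = 472.35 kN·m.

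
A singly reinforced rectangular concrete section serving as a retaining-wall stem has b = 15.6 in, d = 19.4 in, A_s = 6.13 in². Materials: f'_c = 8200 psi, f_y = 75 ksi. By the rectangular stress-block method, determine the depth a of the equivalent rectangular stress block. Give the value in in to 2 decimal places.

a ≈ 4.23 in

T = A_s f_y = 6.13 × 75 = 459.75 kips.
a = T/(0.85 f'_c b) = 459.75/(0.85 × 8.2 × 15.6) = 4.23 in.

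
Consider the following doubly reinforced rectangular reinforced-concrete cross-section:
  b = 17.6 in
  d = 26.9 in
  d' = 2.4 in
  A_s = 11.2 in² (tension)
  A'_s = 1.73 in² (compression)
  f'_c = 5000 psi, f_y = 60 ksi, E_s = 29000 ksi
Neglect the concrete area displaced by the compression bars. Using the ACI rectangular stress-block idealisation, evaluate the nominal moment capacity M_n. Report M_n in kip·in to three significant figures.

Assume both steels yield.
a = (A_s − A'_s) f_y/(0.85 f'_c b) = (11.2 − 1.73) × 60/(0.85 × 5 × 17.6) = 7.596 in.
c = a/β₁ = 7.596/0.8 = 9.495 in; ε'_s = 0.003(c − d')/c = 0.0022 ≥ ε_y = 0.0021, so the compression steel yields.
M_n = (A_s − A'_s) f_y (d − a/2) + A'_s f_y (d − d') = 568.2 × (26.9 − 3.798) + 103.8 × (26.9 − 2.4) = 13126.6 + 2543.1 = 15669.7 kip·in.

M_n ≈ 15700 kip·in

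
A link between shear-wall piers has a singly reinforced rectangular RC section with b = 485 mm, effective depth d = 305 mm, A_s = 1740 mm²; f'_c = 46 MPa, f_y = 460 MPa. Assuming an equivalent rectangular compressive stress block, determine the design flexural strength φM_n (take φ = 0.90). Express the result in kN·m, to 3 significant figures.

φM_n ≈ 205 kN·m

T = A_s f_y = 1740 × 460 = 800400 N = 800.4 kN.
From C = T: a = T/(0.85 f'_c b) = 800400/(0.85 × 46 × 485) = 42.21 mm.
M_n = T(d − a/2) = 800.4 kN × (305 − 21.105) mm = 227.23 kN·m.
φM_n = 0.90 × 227.23 = 204.51 kN·m.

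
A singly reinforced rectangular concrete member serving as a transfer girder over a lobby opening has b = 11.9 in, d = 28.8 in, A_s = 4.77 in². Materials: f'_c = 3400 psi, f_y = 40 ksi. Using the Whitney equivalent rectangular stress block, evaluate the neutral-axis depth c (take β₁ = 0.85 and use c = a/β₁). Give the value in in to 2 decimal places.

c ≈ 6.53 in

T = A_s f_y = 4.77 × 40 = 190.8 kips.
a = T/(0.85 f'_c b) = 190.8/(0.85 × 3.4 × 11.9) = 5.5480 in.
With β₁ = 0.85, c = a/β₁ = 5.5480/0.85 = 6.53 in.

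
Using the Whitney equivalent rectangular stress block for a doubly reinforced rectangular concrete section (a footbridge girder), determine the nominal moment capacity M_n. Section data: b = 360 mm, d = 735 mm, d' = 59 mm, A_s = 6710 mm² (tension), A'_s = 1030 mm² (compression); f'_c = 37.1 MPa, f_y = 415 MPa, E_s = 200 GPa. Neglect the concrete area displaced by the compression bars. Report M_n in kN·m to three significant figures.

Assume both tension and compression steel yield.
Net tension couple steel: A_s − A'_s = 5680 mm².
a = (A_s − A'_s) f_y / (0.85 f'_c b) = 2357200/(0.85 × 37.1 × 360) = 207.64 mm.
c = a/β₁ = 207.64/0.785 = 264.51 mm; ε'_s = 0.003(c − d')/c = 0.0023 ≥ f_y/E_s = 0.0021, so compression steel does yield.
M_n = (A_s − A'_s) f_y (d − a/2) + A'_s f_y (d − d') = [2357200 × (735 − 103.82) + 427450 × (735 − 59)] × 10⁻⁶ = 1487.82 + 288.96 = 1776.78 kN·m.

M_n ≈ 1780 kN·m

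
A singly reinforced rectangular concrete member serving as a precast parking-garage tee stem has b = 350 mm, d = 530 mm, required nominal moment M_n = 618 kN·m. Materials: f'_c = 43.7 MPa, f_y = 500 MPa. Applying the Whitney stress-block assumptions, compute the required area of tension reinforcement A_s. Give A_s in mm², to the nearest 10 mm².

With M_n = 0.85 f'_c a b (d − a/2), solve the quadratic for a:
a = d − √(d² − 2M_n/(0.85 f'_c b)) = 530 − √(530² − 2 × 618×10⁶/(0.85 × 43.7 × 350)) = 98.92 mm.
A_s = 0.85 f'_c a b / f_y = 0.85 × 43.7 × 98.92 × 350 / 500 = 2572.1 mm².

A_s ≈ 2570 mm²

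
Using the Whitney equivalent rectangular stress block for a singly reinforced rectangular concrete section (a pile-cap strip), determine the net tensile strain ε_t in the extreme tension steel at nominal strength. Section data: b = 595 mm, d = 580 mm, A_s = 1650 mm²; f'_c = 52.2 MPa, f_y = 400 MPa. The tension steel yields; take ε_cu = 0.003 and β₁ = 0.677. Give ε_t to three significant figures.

a = A_s f_y/(0.85 f'_c b) = 25.00 mm.
β₁ = 0.677, so c = a/β₁ = 25.00/0.677 = 36.93 mm.
From the linear strain diagram with ε_cu = 0.003: ε_t = 0.003 (d − c)/c = 0.003 × (580 − 36.93)/36.93 = 0.0441.
Since ε_t ≥ 0.005, the section is tension-controlled.

ε_t ≈ 0.0441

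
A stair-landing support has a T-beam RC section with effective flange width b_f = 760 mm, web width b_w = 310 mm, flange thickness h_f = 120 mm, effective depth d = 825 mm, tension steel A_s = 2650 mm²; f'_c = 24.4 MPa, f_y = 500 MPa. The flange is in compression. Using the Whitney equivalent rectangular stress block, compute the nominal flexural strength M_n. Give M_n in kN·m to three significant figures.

M_n ≈ 1040 kN·m

Tension: T = A_s f_y = 2650 × 500 = 1325000 N.
Try a within the flange: a = T/(0.85 f'_c b_f) = 1325000/(0.85 × 24.4 × 760) = 84.06 mm.
Since a = 84.06 ≤ h_f = 120 mm, the stress block lies entirely in the flange; analyse as a rectangular beam of width b_f.
M_n = T(d − a/2) = 1325000 × (825 − 42.03) = 1037.44 × 10⁶ N·mm.
M_n = 1037.44 kN·m.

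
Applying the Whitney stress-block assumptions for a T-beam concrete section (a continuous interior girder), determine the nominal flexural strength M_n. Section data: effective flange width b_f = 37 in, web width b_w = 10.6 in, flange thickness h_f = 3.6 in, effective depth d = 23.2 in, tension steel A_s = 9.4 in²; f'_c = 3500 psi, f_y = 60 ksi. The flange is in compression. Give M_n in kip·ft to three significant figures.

Tension: T = A_s f_y = 9.4 × 60 = 564 kips.
Try a within the flange: a = T/(0.85 f'_c b_f) = 564/(0.85 × 3.5 × 37) = 5.124 in.
a = 5.124 > h_f = 3.6 in: the block extends into the web. Split into flange-overhang and web parts.
C_f = 0.85 f'_c (b_f − b_w) h_f = 0.85 × 3.5 × (37 − 10.6) × 3.6 = 282.7 kips.
Remaining web compression depth: a_w = (T − C_f)/(0.85 f'_c b_w) = (564 − 282.7)/(0.85 × 3.5 × 10.6) = 8.920 in.
M_n = C_f(d − h_f/2) + (T − C_f)(d − a_w/2) = 282.7 × (23.2 − 1.8) + 281.3 × (23.2 − 4.46) = 6049.8 + 5271.6 = 11321.4 kip·in.
M_n = 11321.4/12 = 943.45 kip·ft.

M_n ≈ 943 kip·ft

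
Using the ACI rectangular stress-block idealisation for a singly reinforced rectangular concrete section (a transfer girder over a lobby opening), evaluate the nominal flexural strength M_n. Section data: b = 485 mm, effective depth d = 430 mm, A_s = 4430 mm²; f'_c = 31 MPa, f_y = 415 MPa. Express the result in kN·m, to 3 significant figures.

M_n ≈ 658 kN·m

T = A_s f_y = 4430 × 415 = 1838450 N = 1838.45 kN.
From C = T: a = T/(0.85 f'_c b) = 1838450/(0.85 × 31 × 485) = 143.86 mm.
M_n = T(d − a/2) = 1838.45 kN × (430 − 71.93) mm = 658.29 kN·m.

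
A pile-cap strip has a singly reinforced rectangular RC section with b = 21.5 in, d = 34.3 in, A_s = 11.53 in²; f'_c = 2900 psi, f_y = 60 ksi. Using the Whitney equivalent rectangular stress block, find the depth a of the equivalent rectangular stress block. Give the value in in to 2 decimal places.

T = A_s f_y = 11.53 × 60 = 691.8 kips.
a = T/(0.85 f'_c b) = 691.8/(0.85 × 2.9 × 21.5) = 13.05 in.

a ≈ 13.05 in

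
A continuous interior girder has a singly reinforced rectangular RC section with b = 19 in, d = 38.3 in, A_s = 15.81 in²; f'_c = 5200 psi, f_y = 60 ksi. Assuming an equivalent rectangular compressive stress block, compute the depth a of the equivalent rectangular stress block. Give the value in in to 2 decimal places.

a ≈ 11.30 in

T = A_s f_y = 15.81 × 60 = 948.6 kips.
a = T/(0.85 f'_c b) = 948.6/(0.85 × 5.2 × 19) = 11.30 in.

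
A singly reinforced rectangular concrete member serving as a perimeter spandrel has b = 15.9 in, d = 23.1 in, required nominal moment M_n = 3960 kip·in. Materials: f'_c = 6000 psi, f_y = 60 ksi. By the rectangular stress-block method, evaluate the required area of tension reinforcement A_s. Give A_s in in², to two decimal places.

From M_n = 0.85 f'_c a b (d − a/2):
a = d − √(d² − 2M_n/(0.85 f'_c b)) = 23.1 − √(23.1² − 2 × 3960/(0.85 × 6 × 15.9)) = 2.221 in.
A_s = 0.85 f'_c a b / f_y = 0.85 × 6 × 2.221 × 15.9 / 60 = 3.002 in².

A_s ≈ 3.00 in²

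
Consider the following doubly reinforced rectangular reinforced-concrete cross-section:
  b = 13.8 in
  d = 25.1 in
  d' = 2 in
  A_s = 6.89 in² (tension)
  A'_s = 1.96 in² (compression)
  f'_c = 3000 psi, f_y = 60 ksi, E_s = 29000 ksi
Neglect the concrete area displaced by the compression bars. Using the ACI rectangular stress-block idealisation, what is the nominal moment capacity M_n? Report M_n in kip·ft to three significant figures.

M_n ≈ 741 kip·ft

Assume both steels yield.
a = (A_s − A'_s) f_y/(0.85 f'_c b) = (6.89 − 1.96) × 60/(0.85 × 3 × 13.8) = 8.406 in.
c = a/β₁ = 8.406/0.85 = 9.889 in; ε'_s = 0.003(c − d')/c = 0.0024 ≥ ε_y = 0.0021, so the compression steel yields.
M_n = (A_s − A'_s) f_y (d − a/2) + A'_s f_y (d − d') = 295.8 × (25.1 − 4.203) + 117.6 × (25.1 − 2) = 6181.3 + 2716.6 = 8897.9 kip·in = 8897.9/12 = 741.49 kip·ft.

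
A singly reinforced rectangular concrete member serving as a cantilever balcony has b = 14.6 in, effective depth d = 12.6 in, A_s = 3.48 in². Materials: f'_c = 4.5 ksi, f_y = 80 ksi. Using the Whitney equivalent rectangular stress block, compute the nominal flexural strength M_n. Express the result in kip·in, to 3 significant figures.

T = A_s f_y = 3.48 × 80 = 278.4 kips.
a = T/(0.85 f'_c b) = 278.4/(0.85 × 4.5 × 14.6) = 4.985 in.
M_n = T(d − a/2) = 278.4 × (12.6 − 2.4925) = 2813.9 kip·in.

M_n ≈ 2810 kip·in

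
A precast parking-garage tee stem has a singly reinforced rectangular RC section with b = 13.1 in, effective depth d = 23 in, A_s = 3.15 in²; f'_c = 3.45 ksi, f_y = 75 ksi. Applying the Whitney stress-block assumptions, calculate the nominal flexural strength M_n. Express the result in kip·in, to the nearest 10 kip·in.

M_n ≈ 4710 kip·in

T = A_s f_y = 3.15 × 75 = 236.25 kips.
a = T/(0.85 f'_c b) = 236.25/(0.85 × 3.45 × 13.1) = 6.150 in.
M_n = T(d − a/2) = 236.25 × (23 − 3.075) = 4707.3 kip·in.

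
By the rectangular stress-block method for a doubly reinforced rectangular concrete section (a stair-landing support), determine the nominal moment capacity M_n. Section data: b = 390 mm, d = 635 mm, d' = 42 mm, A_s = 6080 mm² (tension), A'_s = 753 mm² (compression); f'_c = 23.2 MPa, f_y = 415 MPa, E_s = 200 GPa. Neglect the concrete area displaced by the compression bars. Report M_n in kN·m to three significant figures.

M_n ≈ 1270 kN·m

Assume both tension and compression steel yield.
Net tension couple steel: A_s − A'_s = 5327 mm².
a = (A_s − A'_s) f_y / (0.85 f'_c b) = 2210705/(0.85 × 23.2 × 390) = 287.45 mm.
c = a/β₁ = 287.45/0.85 = 338.18 mm; ε'_s = 0.003(c − d')/c = 0.0026 ≥ f_y/E_s = 0.0021, so compression steel does yield.
M_n = (A_s − A'_s) f_y (d − a/2) + A'_s f_y (d − d') = [2210705 × (635 − 143.725) + 312495 × (635 − 42)] × 10⁻⁶ = 1086.06 + 185.31 = 1271.37 kN·m.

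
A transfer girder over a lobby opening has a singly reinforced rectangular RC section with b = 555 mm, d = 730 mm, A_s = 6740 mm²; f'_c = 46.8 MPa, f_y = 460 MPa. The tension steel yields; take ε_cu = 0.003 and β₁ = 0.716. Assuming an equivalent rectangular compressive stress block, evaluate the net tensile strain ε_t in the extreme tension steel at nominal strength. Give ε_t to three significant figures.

ε_t ≈ 0.00817

a = A_s f_y/(0.85 f'_c b) = 140.43 mm.
β₁ = 0.716, so c = a/β₁ = 140.43/0.716 = 196.13 mm.
From the linear strain diagram with ε_cu = 0.003: ε_t = 0.003 (d − c)/c = 0.003 × (730 − 196.13)/196.13 = 0.00817.
Since ε_t ≥ 0.005, the section is tension-controlled.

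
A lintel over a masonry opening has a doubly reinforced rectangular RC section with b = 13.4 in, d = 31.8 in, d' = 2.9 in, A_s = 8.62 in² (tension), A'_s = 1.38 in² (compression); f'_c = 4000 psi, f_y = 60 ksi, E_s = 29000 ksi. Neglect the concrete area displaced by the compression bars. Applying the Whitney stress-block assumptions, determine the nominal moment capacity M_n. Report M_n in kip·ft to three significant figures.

Assume both steels yield.
a = (A_s − A'_s) f_y/(0.85 f'_c b) = (8.62 − 1.38) × 60/(0.85 × 4 × 13.4) = 9.535 in.
c = a/β₁ = 9.535/0.85 = 11.218 in; ε'_s = 0.003(c − d')/c = 0.0022 ≥ ε_y = 0.0021, so the compression steel yields.
M_n = (A_s − A'_s) f_y (d − a/2) + A'_s f_y (d − d') = 434.4 × (31.8 − 4.7675) + 82.8 × (31.8 − 2.9) = 11742.9 + 2392.9 = 14135.8 kip·in = 14135.8/12 = 1177.98 kip·ft.

M_n ≈ 1180 kip·ft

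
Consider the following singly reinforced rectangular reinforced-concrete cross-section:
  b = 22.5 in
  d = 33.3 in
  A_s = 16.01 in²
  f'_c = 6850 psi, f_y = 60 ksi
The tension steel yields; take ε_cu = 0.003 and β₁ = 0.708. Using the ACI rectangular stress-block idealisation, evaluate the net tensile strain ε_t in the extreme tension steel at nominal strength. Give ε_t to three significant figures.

a = A_s f_y/(0.85 f'_c b) = 7.332 in.
β₁ = 0.708, so c = a/β₁ = 7.332/0.708 = 10.356 in.
From the linear strain diagram with ε_cu = 0.003: ε_t = 0.003 (d − c)/c = 0.003 × (33.3 − 10.356)/10.356 = 0.00665.
Since ε_t ≥ 0.005, the section is tension-controlled.

ε_t ≈ 0.00665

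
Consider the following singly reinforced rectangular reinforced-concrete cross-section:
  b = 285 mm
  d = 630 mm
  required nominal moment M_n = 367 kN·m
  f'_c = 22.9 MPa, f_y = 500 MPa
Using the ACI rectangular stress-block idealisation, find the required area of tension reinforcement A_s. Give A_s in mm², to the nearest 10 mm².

A_s ≈ 1280 mm²

With M_n = 0.85 f'_c a b (d − a/2), solve the quadratic for a:
a = d − √(d² − 2M_n/(0.85 f'_c b)) = 630 − √(630² − 2 × 367×10⁶/(0.85 × 22.9 × 285)) = 115.62 mm.
A_s = 0.85 f'_c a b / f_y = 0.85 × 22.9 × 115.62 × 285 / 500 = 1282.8 mm².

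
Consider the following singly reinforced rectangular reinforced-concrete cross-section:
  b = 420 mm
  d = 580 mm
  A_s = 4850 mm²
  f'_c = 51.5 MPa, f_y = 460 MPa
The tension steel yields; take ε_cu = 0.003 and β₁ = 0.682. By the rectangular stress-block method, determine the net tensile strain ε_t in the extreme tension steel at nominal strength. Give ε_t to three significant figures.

ε_t ≈ 0.00678

a = A_s f_y/(0.85 f'_c b) = 121.35 mm.
β₁ = 0.682, so c = a/β₁ = 121.35/0.682 = 177.93 mm.
From the linear strain diagram with ε_cu = 0.003: ε_t = 0.003 (d − c)/c = 0.003 × (580 − 177.93)/177.93 = 0.00678.
Since ε_t ≥ 0.005, the section is tension-controlled.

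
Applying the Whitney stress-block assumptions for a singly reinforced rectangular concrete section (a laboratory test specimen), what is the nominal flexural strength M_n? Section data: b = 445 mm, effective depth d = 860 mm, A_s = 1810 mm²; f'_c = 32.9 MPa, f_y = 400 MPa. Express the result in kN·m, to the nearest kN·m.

M_n ≈ 602 kN·m

T = A_s f_y = 1810 × 400 = 724000 N = 724 kN.
From C = T: a = T/(0.85 f'_c b) = 724000/(0.85 × 32.9 × 445) = 58.18 mm.
M_n = T(d − a/2) = 724 kN × (860 − 29.09) mm = 601.58 kN·m.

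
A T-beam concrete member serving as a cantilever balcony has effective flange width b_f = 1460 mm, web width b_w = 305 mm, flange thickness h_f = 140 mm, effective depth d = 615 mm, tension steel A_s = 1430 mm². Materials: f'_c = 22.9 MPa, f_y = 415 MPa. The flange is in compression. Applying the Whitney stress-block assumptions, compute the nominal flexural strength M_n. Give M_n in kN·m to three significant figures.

Tension: T = A_s f_y = 1430 × 415 = 593450 N.
Try a within the flange: a = T/(0.85 f'_c b_f) = 593450/(0.85 × 22.9 × 1460) = 20.88 mm.
Since a = 20.88 ≤ h_f = 140 mm, the stress block lies entirely in the flange; analyse as a rectangular beam of width b_f.
M_n = T(d − a/2) = 593450 × (615 − 10.44) = 358.78 × 10⁶ N·mm.
M_n = 358.78 kN·m.

M_n ≈ 359 kN·m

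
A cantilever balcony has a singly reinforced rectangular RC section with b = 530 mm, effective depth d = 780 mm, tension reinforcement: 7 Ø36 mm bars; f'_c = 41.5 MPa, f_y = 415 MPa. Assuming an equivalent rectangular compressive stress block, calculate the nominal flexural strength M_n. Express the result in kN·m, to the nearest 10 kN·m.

A_s = 7 × 1018 = 7126 mm².
T = A_s f_y = 7126 × 415 = 2957290 N = 2957.29 kN.
From C = T: a = T/(0.85 f'_c b) = 2957290/(0.85 × 41.5 × 530) = 158.18 mm.
M_n = T(d − a/2) = 2957.29 kN × (780 − 79.09) mm = 2072.79 kN·m.

M_n ≈ 2070 kN·m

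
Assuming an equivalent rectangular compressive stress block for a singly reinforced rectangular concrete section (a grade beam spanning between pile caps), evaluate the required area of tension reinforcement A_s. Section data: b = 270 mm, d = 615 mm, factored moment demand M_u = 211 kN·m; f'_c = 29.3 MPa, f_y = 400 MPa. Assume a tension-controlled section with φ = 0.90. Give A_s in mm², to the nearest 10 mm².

M_n = M_u/φ = 211/0.90 = 234.444 kN·m.
With M_n = 0.85 f'_c a b (d − a/2), solve the quadratic for a:
a = d − √(d² − 2M_n/(0.85 f'_c b)) = 615 − √(615² − 2 × 234.444×10⁶/(0.85 × 29.3 × 270)) = 59.58 mm.
A_s = 0.85 f'_c a b / f_y = 0.85 × 29.3 × 59.58 × 270 / 400 = 1001.6 mm².

A_s ≈ 1000 mm²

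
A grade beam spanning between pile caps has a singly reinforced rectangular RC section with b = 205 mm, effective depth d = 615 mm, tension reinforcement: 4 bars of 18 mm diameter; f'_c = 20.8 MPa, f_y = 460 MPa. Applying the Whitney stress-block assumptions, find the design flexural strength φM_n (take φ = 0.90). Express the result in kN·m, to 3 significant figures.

A_s = 4 × 254 = 1016 mm².
T = A_s f_y = 1016 × 460 = 467360 N = 467.36 kN.
From C = T: a = T/(0.85 f'_c b) = 467360/(0.85 × 20.8 × 205) = 128.95 mm.
M_n = T(d − a/2) = 467.36 kN × (615 − 64.475) mm = 257.29 kN·m.
φM_n = 0.90 × 257.29 = 231.56 kN·m.

φM_n ≈ 232 kN·m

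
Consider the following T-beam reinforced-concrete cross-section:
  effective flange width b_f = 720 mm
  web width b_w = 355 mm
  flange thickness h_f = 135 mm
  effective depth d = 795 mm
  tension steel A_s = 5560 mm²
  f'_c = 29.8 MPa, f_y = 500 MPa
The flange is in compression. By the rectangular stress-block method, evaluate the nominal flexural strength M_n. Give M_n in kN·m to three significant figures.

Tension: T = A_s f_y = 5560 × 500 = 2780000 N.
Try a within the flange: a = T/(0.85 f'_c b_f) = 2780000/(0.85 × 29.8 × 720) = 152.43 mm.
a = 152.43 > h_f = 135 mm: the block extends into the web. Split into flange-overhang and web parts.
C_f = 0.85 f'_c (b_f − b_w) h_f = 0.85 × 29.8 × (720 − 355) × 135 = 1248136 N.
Remaining web compression depth: a_w = (T − C_f)/(0.85 f'_c b_w) = (2780000 − 1248136)/(0.85 × 29.8 × 355) = 170.36 mm.
M_n = C_f(d − h_f/2) + (T − C_f)(d − a_w/2) = 1248136 × (795 − 67.5) + 1531864 × (795 − 85.18) = 908.02 + 1087.35 = 1995.37 × 10⁶ N·mm.
M_n = 1995.37 kN·m.

M_n ≈ 2000 kN·m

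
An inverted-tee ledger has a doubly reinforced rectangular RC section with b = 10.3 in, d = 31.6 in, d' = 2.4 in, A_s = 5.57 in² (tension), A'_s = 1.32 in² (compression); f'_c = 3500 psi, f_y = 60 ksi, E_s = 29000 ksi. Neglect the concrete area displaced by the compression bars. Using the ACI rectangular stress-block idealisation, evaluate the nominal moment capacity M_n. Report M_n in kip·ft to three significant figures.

M_n ≈ 776 kip·ft

Assume both steels yield.
a = (A_s − A'_s) f_y/(0.85 f'_c b) = (5.57 − 1.32) × 60/(0.85 × 3.5 × 10.3) = 8.322 in.
c = a/β₁ = 8.322/0.85 = 9.791 in; ε'_s = 0.003(c − d')/c = 0.0023 ≥ ε_y = 0.0021, so the compression steel yields.
M_n = (A_s − A'_s) f_y (d − a/2) + A'_s f_y (d − d') = 255 × (31.6 − 4.161) + 79.2 × (31.6 − 2.4) = 6996.9 + 2312.6 = 9309.5 kip·in = 9309.5/12 = 775.79 kip·ft.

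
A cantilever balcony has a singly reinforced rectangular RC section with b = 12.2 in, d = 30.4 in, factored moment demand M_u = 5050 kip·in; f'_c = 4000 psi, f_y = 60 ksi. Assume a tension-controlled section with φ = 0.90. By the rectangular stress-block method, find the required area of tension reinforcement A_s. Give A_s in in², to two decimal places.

A_s ≈ 3.34 in²

M_n = M_u/φ = 5050/0.90 = 5611.11 kip·in.
From M_n = 0.85 f'_c a b (d − a/2):
a = d − √(d² − 2M_n/(0.85 f'_c b)) = 30.4 − √(30.4² − 2 × 5611.11/(0.85 × 4 × 12.2)) = 4.834 in.
A_s = 0.85 f'_c a b / f_y = 0.85 × 4 × 4.834 × 12.2 / 60 = 3.342 in².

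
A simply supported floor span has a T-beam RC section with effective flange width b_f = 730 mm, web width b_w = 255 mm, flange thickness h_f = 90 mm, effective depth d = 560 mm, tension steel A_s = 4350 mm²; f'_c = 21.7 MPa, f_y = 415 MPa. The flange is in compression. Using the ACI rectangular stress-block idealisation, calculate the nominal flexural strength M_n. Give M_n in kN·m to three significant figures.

Tension: T = A_s f_y = 4350 × 415 = 1805250 N.
Try a within the flange: a = T/(0.85 f'_c b_f) = 1805250/(0.85 × 21.7 × 730) = 134.07 mm.
a = 134.07 > h_f = 90 mm: the block extends into the web. Split into flange-overhang and web parts.
C_f = 0.85 f'_c (b_f − b_w) h_f = 0.85 × 21.7 × (730 − 255) × 90 = 788524 N.
Remaining web compression depth: a_w = (T − C_f)/(0.85 f'_c b_w) = (1805250 − 788524)/(0.85 × 21.7 × 255) = 216.16 mm.
M_n = C_f(d − h_f/2) + (T − C_f)(d − a_w/2) = 788524 × (560 − 45) + 1016726 × (560 − 108.08) = 406.09 + 459.48 = 865.57 × 10⁶ N·mm.
M_n = 865.57 kN·m.

M_n ≈ 866 kN·m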